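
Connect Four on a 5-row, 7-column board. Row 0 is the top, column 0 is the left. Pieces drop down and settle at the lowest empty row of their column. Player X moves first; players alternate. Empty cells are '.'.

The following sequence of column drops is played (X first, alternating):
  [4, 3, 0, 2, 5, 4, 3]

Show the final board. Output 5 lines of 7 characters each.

Answer: .......
.......
.......
...XO..
X.OOXX.

Derivation:
Move 1: X drops in col 4, lands at row 4
Move 2: O drops in col 3, lands at row 4
Move 3: X drops in col 0, lands at row 4
Move 4: O drops in col 2, lands at row 4
Move 5: X drops in col 5, lands at row 4
Move 6: O drops in col 4, lands at row 3
Move 7: X drops in col 3, lands at row 3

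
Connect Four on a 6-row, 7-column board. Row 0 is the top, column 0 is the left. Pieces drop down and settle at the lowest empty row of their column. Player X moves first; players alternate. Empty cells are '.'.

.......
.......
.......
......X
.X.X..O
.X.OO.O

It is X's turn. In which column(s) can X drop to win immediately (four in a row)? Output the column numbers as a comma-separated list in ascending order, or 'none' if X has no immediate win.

Answer: none

Derivation:
col 0: drop X → no win
col 1: drop X → no win
col 2: drop X → no win
col 3: drop X → no win
col 4: drop X → no win
col 5: drop X → no win
col 6: drop X → no win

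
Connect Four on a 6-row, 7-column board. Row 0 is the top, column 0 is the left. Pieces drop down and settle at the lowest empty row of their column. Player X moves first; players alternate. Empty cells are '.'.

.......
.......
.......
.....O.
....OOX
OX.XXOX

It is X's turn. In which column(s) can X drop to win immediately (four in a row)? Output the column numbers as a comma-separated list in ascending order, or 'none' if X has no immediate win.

Answer: 2

Derivation:
col 0: drop X → no win
col 1: drop X → no win
col 2: drop X → WIN!
col 3: drop X → no win
col 4: drop X → no win
col 5: drop X → no win
col 6: drop X → no win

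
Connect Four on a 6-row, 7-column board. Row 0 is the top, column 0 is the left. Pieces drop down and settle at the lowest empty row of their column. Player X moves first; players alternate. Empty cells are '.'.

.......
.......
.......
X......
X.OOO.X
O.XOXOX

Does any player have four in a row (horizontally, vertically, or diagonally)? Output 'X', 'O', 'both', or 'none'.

none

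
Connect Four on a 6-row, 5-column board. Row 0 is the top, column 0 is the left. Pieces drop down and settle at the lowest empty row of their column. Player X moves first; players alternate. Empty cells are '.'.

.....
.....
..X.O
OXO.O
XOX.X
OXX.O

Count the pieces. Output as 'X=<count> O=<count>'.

X=7 O=7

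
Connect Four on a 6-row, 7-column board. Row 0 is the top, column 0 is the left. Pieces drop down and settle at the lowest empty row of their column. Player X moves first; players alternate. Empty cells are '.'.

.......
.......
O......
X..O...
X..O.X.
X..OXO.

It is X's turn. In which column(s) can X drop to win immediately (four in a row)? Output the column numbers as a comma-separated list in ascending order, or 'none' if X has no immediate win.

col 0: drop X → no win
col 1: drop X → no win
col 2: drop X → no win
col 3: drop X → no win
col 4: drop X → no win
col 5: drop X → no win
col 6: drop X → no win

Answer: none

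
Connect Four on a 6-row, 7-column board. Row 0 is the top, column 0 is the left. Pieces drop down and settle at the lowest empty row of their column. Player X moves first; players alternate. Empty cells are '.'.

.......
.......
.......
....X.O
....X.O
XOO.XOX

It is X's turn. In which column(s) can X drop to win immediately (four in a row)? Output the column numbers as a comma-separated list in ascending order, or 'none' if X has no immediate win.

col 0: drop X → no win
col 1: drop X → no win
col 2: drop X → no win
col 3: drop X → no win
col 4: drop X → WIN!
col 5: drop X → no win
col 6: drop X → no win

Answer: 4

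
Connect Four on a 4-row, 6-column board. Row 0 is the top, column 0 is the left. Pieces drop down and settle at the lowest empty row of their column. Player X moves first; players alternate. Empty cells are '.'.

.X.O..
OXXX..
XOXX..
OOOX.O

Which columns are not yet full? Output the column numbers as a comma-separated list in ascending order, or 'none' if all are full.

col 0: top cell = '.' → open
col 1: top cell = 'X' → FULL
col 2: top cell = '.' → open
col 3: top cell = 'O' → FULL
col 4: top cell = '.' → open
col 5: top cell = '.' → open

Answer: 0,2,4,5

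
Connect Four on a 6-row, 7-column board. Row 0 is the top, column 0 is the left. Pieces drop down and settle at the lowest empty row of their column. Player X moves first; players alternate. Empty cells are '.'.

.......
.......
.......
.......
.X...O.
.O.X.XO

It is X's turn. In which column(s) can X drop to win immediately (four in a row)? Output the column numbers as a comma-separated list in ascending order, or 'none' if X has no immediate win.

col 0: drop X → no win
col 1: drop X → no win
col 2: drop X → no win
col 3: drop X → no win
col 4: drop X → no win
col 5: drop X → no win
col 6: drop X → no win

Answer: none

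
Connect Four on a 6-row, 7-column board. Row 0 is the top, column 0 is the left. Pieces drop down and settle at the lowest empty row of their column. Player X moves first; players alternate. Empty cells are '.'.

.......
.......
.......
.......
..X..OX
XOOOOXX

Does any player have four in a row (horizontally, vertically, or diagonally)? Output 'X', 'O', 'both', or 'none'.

O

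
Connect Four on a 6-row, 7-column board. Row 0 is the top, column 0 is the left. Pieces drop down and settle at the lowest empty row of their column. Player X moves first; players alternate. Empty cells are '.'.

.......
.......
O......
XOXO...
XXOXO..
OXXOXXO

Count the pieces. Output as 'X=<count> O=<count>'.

X=9 O=8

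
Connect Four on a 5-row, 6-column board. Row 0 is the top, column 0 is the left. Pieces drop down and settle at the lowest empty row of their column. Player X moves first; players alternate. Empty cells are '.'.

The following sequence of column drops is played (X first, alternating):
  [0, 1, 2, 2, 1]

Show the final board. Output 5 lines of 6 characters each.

Move 1: X drops in col 0, lands at row 4
Move 2: O drops in col 1, lands at row 4
Move 3: X drops in col 2, lands at row 4
Move 4: O drops in col 2, lands at row 3
Move 5: X drops in col 1, lands at row 3

Answer: ......
......
......
.XO...
XOX...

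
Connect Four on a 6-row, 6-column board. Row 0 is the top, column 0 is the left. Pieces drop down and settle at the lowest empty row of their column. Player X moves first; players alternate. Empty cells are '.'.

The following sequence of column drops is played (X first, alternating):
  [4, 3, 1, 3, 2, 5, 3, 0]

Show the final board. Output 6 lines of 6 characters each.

Move 1: X drops in col 4, lands at row 5
Move 2: O drops in col 3, lands at row 5
Move 3: X drops in col 1, lands at row 5
Move 4: O drops in col 3, lands at row 4
Move 5: X drops in col 2, lands at row 5
Move 6: O drops in col 5, lands at row 5
Move 7: X drops in col 3, lands at row 3
Move 8: O drops in col 0, lands at row 5

Answer: ......
......
......
...X..
...O..
OXXOXO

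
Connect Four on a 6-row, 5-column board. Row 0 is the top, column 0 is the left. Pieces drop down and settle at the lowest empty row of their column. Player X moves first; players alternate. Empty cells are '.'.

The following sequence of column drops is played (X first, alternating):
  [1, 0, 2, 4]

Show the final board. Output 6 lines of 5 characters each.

Answer: .....
.....
.....
.....
.....
OXX.O

Derivation:
Move 1: X drops in col 1, lands at row 5
Move 2: O drops in col 0, lands at row 5
Move 3: X drops in col 2, lands at row 5
Move 4: O drops in col 4, lands at row 5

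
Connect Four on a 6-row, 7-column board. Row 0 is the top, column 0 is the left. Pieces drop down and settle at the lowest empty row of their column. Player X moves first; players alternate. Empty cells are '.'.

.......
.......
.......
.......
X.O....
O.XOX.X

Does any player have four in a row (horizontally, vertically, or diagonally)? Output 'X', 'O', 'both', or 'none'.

none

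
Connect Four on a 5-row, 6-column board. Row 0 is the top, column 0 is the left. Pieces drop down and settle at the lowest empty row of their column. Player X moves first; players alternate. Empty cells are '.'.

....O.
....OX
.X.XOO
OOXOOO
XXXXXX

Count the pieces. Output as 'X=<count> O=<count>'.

X=10 O=9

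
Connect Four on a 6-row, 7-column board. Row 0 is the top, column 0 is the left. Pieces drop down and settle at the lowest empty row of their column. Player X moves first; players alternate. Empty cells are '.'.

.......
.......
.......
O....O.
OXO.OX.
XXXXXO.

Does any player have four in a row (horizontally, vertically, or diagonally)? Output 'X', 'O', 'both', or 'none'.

X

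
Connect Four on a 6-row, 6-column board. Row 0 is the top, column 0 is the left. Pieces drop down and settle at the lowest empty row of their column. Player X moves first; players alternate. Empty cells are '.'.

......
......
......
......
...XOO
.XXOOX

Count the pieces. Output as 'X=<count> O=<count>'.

X=4 O=4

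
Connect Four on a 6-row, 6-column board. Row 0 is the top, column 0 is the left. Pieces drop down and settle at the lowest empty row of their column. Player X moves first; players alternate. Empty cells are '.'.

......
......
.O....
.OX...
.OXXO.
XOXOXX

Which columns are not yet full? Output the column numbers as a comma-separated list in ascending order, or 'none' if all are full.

Answer: 0,1,2,3,4,5

Derivation:
col 0: top cell = '.' → open
col 1: top cell = '.' → open
col 2: top cell = '.' → open
col 3: top cell = '.' → open
col 4: top cell = '.' → open
col 5: top cell = '.' → open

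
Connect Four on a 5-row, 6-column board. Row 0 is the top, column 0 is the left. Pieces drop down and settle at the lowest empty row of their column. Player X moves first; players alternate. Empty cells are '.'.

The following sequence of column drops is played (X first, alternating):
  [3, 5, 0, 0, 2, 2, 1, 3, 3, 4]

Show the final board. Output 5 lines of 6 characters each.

Answer: ......
......
...X..
O.OO..
XXXXOO

Derivation:
Move 1: X drops in col 3, lands at row 4
Move 2: O drops in col 5, lands at row 4
Move 3: X drops in col 0, lands at row 4
Move 4: O drops in col 0, lands at row 3
Move 5: X drops in col 2, lands at row 4
Move 6: O drops in col 2, lands at row 3
Move 7: X drops in col 1, lands at row 4
Move 8: O drops in col 3, lands at row 3
Move 9: X drops in col 3, lands at row 2
Move 10: O drops in col 4, lands at row 4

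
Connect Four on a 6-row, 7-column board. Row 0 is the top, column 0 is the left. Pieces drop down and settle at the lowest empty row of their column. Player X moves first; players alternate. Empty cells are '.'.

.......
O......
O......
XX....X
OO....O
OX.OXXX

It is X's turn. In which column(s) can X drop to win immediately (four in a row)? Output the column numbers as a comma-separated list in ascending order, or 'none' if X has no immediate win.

Answer: none

Derivation:
col 0: drop X → no win
col 1: drop X → no win
col 2: drop X → no win
col 3: drop X → no win
col 4: drop X → no win
col 5: drop X → no win
col 6: drop X → no win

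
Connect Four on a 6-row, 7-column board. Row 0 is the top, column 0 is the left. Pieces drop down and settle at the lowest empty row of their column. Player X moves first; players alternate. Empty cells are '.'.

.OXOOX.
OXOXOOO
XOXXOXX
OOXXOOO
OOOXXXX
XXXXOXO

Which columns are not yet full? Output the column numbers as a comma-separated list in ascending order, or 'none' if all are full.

col 0: top cell = '.' → open
col 1: top cell = 'O' → FULL
col 2: top cell = 'X' → FULL
col 3: top cell = 'O' → FULL
col 4: top cell = 'O' → FULL
col 5: top cell = 'X' → FULL
col 6: top cell = '.' → open

Answer: 0,6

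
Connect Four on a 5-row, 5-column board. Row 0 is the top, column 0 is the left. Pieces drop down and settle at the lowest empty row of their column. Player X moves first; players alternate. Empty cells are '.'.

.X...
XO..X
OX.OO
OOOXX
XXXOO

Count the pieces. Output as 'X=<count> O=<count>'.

X=9 O=9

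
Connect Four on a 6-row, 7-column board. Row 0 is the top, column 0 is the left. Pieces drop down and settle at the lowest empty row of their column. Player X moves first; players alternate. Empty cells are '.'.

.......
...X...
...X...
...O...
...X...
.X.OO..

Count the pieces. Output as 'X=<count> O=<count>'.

X=4 O=3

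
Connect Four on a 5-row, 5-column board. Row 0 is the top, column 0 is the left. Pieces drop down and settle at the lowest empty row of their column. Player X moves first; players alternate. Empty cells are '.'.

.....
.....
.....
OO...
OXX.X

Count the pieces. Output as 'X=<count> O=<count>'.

X=3 O=3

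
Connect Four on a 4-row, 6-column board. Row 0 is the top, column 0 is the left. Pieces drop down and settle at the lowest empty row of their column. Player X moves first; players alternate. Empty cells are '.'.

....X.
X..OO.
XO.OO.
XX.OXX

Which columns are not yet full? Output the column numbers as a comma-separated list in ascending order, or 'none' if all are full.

col 0: top cell = '.' → open
col 1: top cell = '.' → open
col 2: top cell = '.' → open
col 3: top cell = '.' → open
col 4: top cell = 'X' → FULL
col 5: top cell = '.' → open

Answer: 0,1,2,3,5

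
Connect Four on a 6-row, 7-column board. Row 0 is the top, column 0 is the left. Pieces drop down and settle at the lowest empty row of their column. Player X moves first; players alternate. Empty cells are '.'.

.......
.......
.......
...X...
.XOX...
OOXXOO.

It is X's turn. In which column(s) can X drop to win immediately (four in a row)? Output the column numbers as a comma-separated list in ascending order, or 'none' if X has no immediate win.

Answer: 3

Derivation:
col 0: drop X → no win
col 1: drop X → no win
col 2: drop X → no win
col 3: drop X → WIN!
col 4: drop X → no win
col 5: drop X → no win
col 6: drop X → no win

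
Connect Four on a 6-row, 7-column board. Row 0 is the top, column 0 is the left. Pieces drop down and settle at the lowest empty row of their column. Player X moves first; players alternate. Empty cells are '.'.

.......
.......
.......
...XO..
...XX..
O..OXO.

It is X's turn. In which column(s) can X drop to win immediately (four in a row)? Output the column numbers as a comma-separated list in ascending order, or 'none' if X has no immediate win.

Answer: none

Derivation:
col 0: drop X → no win
col 1: drop X → no win
col 2: drop X → no win
col 3: drop X → no win
col 4: drop X → no win
col 5: drop X → no win
col 6: drop X → no win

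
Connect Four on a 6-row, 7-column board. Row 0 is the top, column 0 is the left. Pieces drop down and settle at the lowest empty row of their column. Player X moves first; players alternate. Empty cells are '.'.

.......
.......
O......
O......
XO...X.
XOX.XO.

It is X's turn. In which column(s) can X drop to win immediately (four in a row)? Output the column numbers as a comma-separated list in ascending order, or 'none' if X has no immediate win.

col 0: drop X → no win
col 1: drop X → no win
col 2: drop X → no win
col 3: drop X → no win
col 4: drop X → no win
col 5: drop X → no win
col 6: drop X → no win

Answer: none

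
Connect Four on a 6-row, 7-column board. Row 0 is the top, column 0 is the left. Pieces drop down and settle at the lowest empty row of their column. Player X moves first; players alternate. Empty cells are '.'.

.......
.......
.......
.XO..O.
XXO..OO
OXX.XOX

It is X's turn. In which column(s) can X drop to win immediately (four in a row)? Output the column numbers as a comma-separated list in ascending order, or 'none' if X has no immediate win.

col 0: drop X → no win
col 1: drop X → WIN!
col 2: drop X → no win
col 3: drop X → WIN!
col 4: drop X → no win
col 5: drop X → no win
col 6: drop X → no win

Answer: 1,3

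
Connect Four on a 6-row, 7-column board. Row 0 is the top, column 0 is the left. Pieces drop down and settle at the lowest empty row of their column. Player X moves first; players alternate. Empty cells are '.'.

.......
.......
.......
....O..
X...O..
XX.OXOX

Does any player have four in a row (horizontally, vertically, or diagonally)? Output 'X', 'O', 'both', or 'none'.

none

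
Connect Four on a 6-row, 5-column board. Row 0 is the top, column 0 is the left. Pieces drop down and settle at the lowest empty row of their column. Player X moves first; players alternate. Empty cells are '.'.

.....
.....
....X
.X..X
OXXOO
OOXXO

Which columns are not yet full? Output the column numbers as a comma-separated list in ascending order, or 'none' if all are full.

Answer: 0,1,2,3,4

Derivation:
col 0: top cell = '.' → open
col 1: top cell = '.' → open
col 2: top cell = '.' → open
col 3: top cell = '.' → open
col 4: top cell = '.' → open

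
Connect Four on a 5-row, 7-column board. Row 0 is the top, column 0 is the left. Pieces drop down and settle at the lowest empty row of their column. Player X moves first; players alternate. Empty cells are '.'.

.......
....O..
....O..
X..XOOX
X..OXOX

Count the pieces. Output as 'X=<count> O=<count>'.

X=6 O=6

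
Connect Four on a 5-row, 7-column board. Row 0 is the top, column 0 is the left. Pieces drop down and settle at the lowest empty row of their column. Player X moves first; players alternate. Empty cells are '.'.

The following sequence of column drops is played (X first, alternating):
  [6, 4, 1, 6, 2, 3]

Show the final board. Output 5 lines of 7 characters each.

Answer: .......
.......
.......
......O
.XXOO.X

Derivation:
Move 1: X drops in col 6, lands at row 4
Move 2: O drops in col 4, lands at row 4
Move 3: X drops in col 1, lands at row 4
Move 4: O drops in col 6, lands at row 3
Move 5: X drops in col 2, lands at row 4
Move 6: O drops in col 3, lands at row 4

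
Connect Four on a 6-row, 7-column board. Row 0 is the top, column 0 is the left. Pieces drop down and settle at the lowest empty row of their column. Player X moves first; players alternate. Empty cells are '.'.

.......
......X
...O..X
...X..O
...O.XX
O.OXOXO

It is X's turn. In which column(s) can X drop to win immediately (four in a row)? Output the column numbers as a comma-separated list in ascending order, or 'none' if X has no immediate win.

col 0: drop X → no win
col 1: drop X → no win
col 2: drop X → no win
col 3: drop X → no win
col 4: drop X → no win
col 5: drop X → no win
col 6: drop X → no win

Answer: none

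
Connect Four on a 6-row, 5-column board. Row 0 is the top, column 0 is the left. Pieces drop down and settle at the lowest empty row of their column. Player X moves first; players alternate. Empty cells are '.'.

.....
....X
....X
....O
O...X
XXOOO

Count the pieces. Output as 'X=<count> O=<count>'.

X=5 O=5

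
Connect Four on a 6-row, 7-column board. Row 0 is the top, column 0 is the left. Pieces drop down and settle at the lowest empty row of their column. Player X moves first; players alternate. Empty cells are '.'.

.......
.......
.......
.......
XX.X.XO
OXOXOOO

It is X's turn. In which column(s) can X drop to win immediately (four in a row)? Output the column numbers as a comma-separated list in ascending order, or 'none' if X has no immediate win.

Answer: 2

Derivation:
col 0: drop X → no win
col 1: drop X → no win
col 2: drop X → WIN!
col 3: drop X → no win
col 4: drop X → no win
col 5: drop X → no win
col 6: drop X → no win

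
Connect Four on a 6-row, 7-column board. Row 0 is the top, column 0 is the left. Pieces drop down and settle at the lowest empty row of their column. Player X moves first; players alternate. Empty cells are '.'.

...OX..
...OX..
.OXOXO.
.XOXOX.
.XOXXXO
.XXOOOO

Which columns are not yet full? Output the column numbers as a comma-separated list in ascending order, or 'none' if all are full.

Answer: 0,1,2,5,6

Derivation:
col 0: top cell = '.' → open
col 1: top cell = '.' → open
col 2: top cell = '.' → open
col 3: top cell = 'O' → FULL
col 4: top cell = 'X' → FULL
col 5: top cell = '.' → open
col 6: top cell = '.' → open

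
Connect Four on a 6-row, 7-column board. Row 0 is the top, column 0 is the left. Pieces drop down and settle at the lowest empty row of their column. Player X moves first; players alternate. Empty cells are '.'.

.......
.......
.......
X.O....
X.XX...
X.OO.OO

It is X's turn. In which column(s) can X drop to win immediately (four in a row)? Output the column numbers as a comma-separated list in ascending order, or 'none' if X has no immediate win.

Answer: 0

Derivation:
col 0: drop X → WIN!
col 1: drop X → no win
col 2: drop X → no win
col 3: drop X → no win
col 4: drop X → no win
col 5: drop X → no win
col 6: drop X → no win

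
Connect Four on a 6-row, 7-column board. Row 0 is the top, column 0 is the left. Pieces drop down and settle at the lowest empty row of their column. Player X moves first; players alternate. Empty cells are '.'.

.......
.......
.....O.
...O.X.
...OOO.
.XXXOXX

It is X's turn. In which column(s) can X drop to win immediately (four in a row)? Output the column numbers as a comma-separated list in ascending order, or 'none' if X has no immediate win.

col 0: drop X → WIN!
col 1: drop X → no win
col 2: drop X → no win
col 3: drop X → no win
col 4: drop X → no win
col 5: drop X → no win
col 6: drop X → no win

Answer: 0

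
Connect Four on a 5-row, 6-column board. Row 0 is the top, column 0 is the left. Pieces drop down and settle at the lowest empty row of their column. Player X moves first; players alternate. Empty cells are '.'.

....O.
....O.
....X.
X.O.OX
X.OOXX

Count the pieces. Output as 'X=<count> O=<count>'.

X=6 O=6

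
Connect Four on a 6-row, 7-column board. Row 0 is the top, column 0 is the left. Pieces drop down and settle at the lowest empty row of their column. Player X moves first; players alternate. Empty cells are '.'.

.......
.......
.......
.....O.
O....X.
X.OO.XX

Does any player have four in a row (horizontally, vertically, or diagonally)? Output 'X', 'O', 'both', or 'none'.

none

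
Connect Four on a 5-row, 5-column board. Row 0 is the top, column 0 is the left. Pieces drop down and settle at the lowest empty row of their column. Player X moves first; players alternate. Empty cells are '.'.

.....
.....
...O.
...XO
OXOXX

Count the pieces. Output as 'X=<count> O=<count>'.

X=4 O=4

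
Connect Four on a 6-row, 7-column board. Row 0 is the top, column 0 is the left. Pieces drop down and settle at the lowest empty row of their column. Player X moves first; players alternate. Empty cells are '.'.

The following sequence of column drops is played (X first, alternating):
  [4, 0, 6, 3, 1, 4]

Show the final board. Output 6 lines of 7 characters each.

Answer: .......
.......
.......
.......
....O..
OX.OX.X

Derivation:
Move 1: X drops in col 4, lands at row 5
Move 2: O drops in col 0, lands at row 5
Move 3: X drops in col 6, lands at row 5
Move 4: O drops in col 3, lands at row 5
Move 5: X drops in col 1, lands at row 5
Move 6: O drops in col 4, lands at row 4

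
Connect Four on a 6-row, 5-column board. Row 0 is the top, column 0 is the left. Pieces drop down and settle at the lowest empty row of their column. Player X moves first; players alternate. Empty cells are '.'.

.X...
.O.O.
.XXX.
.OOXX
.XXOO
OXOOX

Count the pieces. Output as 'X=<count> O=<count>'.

X=10 O=9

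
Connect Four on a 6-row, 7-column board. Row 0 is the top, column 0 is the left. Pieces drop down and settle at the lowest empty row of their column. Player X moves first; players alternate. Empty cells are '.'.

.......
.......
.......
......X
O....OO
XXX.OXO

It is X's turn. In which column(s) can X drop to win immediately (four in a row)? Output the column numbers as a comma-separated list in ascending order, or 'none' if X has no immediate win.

Answer: 3

Derivation:
col 0: drop X → no win
col 1: drop X → no win
col 2: drop X → no win
col 3: drop X → WIN!
col 4: drop X → no win
col 5: drop X → no win
col 6: drop X → no win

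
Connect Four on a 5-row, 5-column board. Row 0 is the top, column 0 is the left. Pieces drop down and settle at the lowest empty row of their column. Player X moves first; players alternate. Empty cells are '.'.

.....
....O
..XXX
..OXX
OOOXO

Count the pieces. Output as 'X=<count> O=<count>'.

X=6 O=6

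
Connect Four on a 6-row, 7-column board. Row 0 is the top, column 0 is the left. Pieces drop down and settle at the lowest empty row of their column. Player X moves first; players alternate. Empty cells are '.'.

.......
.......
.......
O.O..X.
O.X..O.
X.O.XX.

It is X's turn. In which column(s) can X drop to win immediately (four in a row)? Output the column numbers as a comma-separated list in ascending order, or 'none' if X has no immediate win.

col 0: drop X → no win
col 1: drop X → no win
col 2: drop X → no win
col 3: drop X → no win
col 4: drop X → no win
col 5: drop X → no win
col 6: drop X → no win

Answer: none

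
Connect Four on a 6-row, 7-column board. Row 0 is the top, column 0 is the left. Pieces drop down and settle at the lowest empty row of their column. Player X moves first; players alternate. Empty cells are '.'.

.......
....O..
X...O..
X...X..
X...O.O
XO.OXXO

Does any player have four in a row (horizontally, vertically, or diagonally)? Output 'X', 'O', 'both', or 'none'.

X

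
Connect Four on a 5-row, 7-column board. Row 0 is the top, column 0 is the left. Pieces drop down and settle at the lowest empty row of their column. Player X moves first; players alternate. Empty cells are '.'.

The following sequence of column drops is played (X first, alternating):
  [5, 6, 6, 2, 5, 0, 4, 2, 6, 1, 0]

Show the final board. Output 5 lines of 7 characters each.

Answer: .......
.......
......X
X.O..XX
OOO.XXO

Derivation:
Move 1: X drops in col 5, lands at row 4
Move 2: O drops in col 6, lands at row 4
Move 3: X drops in col 6, lands at row 3
Move 4: O drops in col 2, lands at row 4
Move 5: X drops in col 5, lands at row 3
Move 6: O drops in col 0, lands at row 4
Move 7: X drops in col 4, lands at row 4
Move 8: O drops in col 2, lands at row 3
Move 9: X drops in col 6, lands at row 2
Move 10: O drops in col 1, lands at row 4
Move 11: X drops in col 0, lands at row 3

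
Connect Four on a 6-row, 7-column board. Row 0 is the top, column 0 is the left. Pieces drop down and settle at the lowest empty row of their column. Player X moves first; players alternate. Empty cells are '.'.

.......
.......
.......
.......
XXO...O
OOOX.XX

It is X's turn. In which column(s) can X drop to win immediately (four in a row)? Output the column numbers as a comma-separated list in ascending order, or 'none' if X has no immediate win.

Answer: 4

Derivation:
col 0: drop X → no win
col 1: drop X → no win
col 2: drop X → no win
col 3: drop X → no win
col 4: drop X → WIN!
col 5: drop X → no win
col 6: drop X → no win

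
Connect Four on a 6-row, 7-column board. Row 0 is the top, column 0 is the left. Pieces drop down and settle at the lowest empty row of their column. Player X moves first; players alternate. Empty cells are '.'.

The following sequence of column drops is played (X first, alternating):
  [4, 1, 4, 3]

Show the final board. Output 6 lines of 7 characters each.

Move 1: X drops in col 4, lands at row 5
Move 2: O drops in col 1, lands at row 5
Move 3: X drops in col 4, lands at row 4
Move 4: O drops in col 3, lands at row 5

Answer: .......
.......
.......
.......
....X..
.O.OX..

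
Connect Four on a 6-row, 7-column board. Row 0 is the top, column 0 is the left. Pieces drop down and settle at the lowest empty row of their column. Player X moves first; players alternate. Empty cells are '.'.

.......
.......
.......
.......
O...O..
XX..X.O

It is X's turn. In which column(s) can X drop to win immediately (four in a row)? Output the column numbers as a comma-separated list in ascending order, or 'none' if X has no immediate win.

Answer: none

Derivation:
col 0: drop X → no win
col 1: drop X → no win
col 2: drop X → no win
col 3: drop X → no win
col 4: drop X → no win
col 5: drop X → no win
col 6: drop X → no win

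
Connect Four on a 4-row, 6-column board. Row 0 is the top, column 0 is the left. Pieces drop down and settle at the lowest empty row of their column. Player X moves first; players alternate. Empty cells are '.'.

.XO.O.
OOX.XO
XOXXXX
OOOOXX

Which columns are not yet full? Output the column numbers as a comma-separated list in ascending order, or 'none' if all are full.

Answer: 0,3,5

Derivation:
col 0: top cell = '.' → open
col 1: top cell = 'X' → FULL
col 2: top cell = 'O' → FULL
col 3: top cell = '.' → open
col 4: top cell = 'O' → FULL
col 5: top cell = '.' → open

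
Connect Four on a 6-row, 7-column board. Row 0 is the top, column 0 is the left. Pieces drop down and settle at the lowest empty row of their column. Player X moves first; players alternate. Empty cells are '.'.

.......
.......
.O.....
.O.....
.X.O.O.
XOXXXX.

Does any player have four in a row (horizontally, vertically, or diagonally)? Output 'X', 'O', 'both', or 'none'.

X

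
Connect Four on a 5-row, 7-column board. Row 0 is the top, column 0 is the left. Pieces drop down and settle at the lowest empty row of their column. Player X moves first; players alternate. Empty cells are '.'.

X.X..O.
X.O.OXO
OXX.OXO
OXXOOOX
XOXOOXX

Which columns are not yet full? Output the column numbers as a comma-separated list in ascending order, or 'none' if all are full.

Answer: 1,3,4,6

Derivation:
col 0: top cell = 'X' → FULL
col 1: top cell = '.' → open
col 2: top cell = 'X' → FULL
col 3: top cell = '.' → open
col 4: top cell = '.' → open
col 5: top cell = 'O' → FULL
col 6: top cell = '.' → open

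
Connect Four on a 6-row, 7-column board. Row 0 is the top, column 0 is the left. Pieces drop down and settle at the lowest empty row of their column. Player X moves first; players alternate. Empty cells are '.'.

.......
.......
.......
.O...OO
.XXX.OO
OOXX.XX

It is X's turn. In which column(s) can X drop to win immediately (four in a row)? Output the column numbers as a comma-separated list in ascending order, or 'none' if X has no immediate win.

col 0: drop X → WIN!
col 1: drop X → no win
col 2: drop X → no win
col 3: drop X → no win
col 4: drop X → WIN!
col 5: drop X → no win
col 6: drop X → no win

Answer: 0,4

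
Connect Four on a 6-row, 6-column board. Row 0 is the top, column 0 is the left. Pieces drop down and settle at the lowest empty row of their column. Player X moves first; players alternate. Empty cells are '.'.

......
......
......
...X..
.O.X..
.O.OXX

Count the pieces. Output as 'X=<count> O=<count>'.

X=4 O=3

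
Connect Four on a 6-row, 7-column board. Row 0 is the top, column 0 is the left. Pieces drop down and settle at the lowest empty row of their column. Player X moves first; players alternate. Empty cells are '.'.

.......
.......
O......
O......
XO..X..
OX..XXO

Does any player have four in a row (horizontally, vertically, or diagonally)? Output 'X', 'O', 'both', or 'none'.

none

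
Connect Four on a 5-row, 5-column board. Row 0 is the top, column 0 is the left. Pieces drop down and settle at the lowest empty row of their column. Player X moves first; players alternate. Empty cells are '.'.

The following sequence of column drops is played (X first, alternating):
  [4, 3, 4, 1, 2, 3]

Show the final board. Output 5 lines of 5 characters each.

Move 1: X drops in col 4, lands at row 4
Move 2: O drops in col 3, lands at row 4
Move 3: X drops in col 4, lands at row 3
Move 4: O drops in col 1, lands at row 4
Move 5: X drops in col 2, lands at row 4
Move 6: O drops in col 3, lands at row 3

Answer: .....
.....
.....
...OX
.OXOX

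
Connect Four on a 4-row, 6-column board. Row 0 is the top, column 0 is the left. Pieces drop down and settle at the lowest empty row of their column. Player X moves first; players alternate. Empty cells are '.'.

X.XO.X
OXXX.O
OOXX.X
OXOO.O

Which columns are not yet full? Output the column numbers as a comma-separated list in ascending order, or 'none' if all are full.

col 0: top cell = 'X' → FULL
col 1: top cell = '.' → open
col 2: top cell = 'X' → FULL
col 3: top cell = 'O' → FULL
col 4: top cell = '.' → open
col 5: top cell = 'X' → FULL

Answer: 1,4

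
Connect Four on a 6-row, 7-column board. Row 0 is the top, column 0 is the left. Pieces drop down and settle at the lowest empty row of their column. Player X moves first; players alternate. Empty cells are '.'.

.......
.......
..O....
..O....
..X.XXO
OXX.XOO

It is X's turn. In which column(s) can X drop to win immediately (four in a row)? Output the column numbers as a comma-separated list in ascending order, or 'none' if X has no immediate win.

Answer: 3

Derivation:
col 0: drop X → no win
col 1: drop X → no win
col 2: drop X → no win
col 3: drop X → WIN!
col 4: drop X → no win
col 5: drop X → no win
col 6: drop X → no win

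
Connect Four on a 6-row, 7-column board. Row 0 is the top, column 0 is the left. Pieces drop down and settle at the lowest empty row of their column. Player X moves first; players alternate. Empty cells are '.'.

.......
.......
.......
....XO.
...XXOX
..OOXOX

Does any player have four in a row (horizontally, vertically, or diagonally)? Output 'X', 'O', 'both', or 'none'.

none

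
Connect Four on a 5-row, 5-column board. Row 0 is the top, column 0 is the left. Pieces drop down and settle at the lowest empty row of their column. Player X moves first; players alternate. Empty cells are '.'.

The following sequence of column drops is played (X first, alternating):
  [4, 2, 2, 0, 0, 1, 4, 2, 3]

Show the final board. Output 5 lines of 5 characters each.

Answer: .....
.....
..O..
X.X.X
OOOXX

Derivation:
Move 1: X drops in col 4, lands at row 4
Move 2: O drops in col 2, lands at row 4
Move 3: X drops in col 2, lands at row 3
Move 4: O drops in col 0, lands at row 4
Move 5: X drops in col 0, lands at row 3
Move 6: O drops in col 1, lands at row 4
Move 7: X drops in col 4, lands at row 3
Move 8: O drops in col 2, lands at row 2
Move 9: X drops in col 3, lands at row 4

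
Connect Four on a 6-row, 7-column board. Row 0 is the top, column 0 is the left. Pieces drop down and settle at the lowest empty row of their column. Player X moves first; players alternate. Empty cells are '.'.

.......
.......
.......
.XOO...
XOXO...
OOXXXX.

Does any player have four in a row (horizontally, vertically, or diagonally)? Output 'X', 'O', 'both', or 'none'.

X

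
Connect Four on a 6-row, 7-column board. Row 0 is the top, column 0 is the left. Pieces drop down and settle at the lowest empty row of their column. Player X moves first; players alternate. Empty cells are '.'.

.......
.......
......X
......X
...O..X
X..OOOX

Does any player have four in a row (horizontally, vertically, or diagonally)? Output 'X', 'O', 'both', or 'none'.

X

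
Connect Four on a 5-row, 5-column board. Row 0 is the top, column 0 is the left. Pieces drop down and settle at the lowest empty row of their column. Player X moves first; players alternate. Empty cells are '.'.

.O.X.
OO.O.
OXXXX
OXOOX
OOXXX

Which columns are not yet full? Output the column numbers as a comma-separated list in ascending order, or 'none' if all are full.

Answer: 0,2,4

Derivation:
col 0: top cell = '.' → open
col 1: top cell = 'O' → FULL
col 2: top cell = '.' → open
col 3: top cell = 'X' → FULL
col 4: top cell = '.' → open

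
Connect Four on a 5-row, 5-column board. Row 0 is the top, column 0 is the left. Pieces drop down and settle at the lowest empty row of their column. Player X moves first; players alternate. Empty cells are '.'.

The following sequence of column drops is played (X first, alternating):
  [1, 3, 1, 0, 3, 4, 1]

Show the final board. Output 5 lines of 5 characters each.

Answer: .....
.....
.X...
.X.X.
OX.OO

Derivation:
Move 1: X drops in col 1, lands at row 4
Move 2: O drops in col 3, lands at row 4
Move 3: X drops in col 1, lands at row 3
Move 4: O drops in col 0, lands at row 4
Move 5: X drops in col 3, lands at row 3
Move 6: O drops in col 4, lands at row 4
Move 7: X drops in col 1, lands at row 2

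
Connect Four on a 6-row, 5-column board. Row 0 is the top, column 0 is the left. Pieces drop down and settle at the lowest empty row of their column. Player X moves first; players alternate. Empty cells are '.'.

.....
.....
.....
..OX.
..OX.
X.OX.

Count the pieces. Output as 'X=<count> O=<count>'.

X=4 O=3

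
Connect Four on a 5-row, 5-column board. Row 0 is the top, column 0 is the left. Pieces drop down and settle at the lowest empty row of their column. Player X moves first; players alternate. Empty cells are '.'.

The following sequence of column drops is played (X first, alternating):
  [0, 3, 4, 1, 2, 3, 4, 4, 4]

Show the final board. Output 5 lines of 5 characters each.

Answer: .....
....X
....O
...OX
XOXOX

Derivation:
Move 1: X drops in col 0, lands at row 4
Move 2: O drops in col 3, lands at row 4
Move 3: X drops in col 4, lands at row 4
Move 4: O drops in col 1, lands at row 4
Move 5: X drops in col 2, lands at row 4
Move 6: O drops in col 3, lands at row 3
Move 7: X drops in col 4, lands at row 3
Move 8: O drops in col 4, lands at row 2
Move 9: X drops in col 4, lands at row 1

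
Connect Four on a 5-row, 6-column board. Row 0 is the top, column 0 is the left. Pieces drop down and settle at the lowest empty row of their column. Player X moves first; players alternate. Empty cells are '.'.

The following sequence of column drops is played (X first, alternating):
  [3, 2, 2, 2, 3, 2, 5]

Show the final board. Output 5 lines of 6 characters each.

Move 1: X drops in col 3, lands at row 4
Move 2: O drops in col 2, lands at row 4
Move 3: X drops in col 2, lands at row 3
Move 4: O drops in col 2, lands at row 2
Move 5: X drops in col 3, lands at row 3
Move 6: O drops in col 2, lands at row 1
Move 7: X drops in col 5, lands at row 4

Answer: ......
..O...
..O...
..XX..
..OX.X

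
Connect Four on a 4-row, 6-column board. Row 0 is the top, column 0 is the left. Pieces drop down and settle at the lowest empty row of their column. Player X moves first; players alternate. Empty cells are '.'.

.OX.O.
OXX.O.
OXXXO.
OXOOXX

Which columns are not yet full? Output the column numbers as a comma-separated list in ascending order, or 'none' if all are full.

col 0: top cell = '.' → open
col 1: top cell = 'O' → FULL
col 2: top cell = 'X' → FULL
col 3: top cell = '.' → open
col 4: top cell = 'O' → FULL
col 5: top cell = '.' → open

Answer: 0,3,5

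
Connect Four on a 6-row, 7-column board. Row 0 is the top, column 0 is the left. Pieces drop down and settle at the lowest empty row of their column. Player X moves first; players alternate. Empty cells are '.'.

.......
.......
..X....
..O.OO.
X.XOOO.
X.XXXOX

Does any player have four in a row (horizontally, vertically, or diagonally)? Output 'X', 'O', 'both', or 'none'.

none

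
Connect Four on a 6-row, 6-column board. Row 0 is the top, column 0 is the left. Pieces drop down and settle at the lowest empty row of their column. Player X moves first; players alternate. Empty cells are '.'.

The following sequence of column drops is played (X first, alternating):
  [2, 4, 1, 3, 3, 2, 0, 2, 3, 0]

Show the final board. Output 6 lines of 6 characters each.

Answer: ......
......
......
..OX..
O.OX..
XXXOO.

Derivation:
Move 1: X drops in col 2, lands at row 5
Move 2: O drops in col 4, lands at row 5
Move 3: X drops in col 1, lands at row 5
Move 4: O drops in col 3, lands at row 5
Move 5: X drops in col 3, lands at row 4
Move 6: O drops in col 2, lands at row 4
Move 7: X drops in col 0, lands at row 5
Move 8: O drops in col 2, lands at row 3
Move 9: X drops in col 3, lands at row 3
Move 10: O drops in col 0, lands at row 4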